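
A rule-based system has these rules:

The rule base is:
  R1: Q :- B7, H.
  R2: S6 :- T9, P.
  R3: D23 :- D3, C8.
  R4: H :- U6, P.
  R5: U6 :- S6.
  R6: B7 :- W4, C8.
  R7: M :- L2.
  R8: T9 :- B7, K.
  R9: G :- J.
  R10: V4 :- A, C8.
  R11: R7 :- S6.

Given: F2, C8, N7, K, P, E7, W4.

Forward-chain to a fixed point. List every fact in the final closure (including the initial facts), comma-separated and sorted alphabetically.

[1] R6 [B7 :- W4, C8.]. ⇒ new: B7.
[2] R8 [T9 :- B7, K.]. ⇒ new: T9.
[3] R2 [S6 :- T9, P.]. ⇒ new: S6.
[4] R5 [U6 :- S6.]; R11 [R7 :- S6.]. ⇒ new: U6, R7.
[5] R4 [H :- U6, P.]. ⇒ new: H.
[6] R1 [Q :- B7, H.]. ⇒ new: Q.

B7, C8, E7, F2, H, K, N7, P, Q, R7, S6, T9, U6, W4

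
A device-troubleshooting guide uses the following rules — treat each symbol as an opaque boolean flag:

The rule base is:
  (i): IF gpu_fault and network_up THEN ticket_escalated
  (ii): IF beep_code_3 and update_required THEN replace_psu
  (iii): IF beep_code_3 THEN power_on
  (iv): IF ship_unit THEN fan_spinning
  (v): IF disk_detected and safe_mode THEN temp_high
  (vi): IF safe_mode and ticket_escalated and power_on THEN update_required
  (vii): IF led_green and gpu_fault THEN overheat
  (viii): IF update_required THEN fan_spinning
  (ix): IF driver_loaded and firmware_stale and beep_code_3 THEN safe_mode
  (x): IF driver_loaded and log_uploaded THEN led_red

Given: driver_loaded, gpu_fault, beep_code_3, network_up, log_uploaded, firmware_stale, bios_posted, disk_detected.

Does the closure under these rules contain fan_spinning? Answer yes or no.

yes

Round 1 fires (i), (iii), (ix), (x), giving ticket_escalated, power_on, safe_mode, led_red.
Round 2 fires (v), (vi), giving temp_high, update_required.
Round 3 fires (ii), (viii), giving replace_psu, fan_spinning.
fan_spinning appears in round 3, so it is derivable.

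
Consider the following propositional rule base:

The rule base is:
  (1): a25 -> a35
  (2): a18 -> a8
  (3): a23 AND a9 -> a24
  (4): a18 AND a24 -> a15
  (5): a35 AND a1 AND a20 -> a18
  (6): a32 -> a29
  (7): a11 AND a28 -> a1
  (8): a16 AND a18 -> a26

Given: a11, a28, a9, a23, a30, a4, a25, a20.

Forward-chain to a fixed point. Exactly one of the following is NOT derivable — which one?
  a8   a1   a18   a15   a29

a29

Round 1: (1) [a25 -> a35]; (3) [a23 AND a9 -> a24]; (7) [a11 AND a28 -> a1]. Adds a35, a24, a1.
Round 2: (5) [a35 AND a1 AND a20 -> a18]. Adds a18.
Round 3: (2) [a18 -> a8]; (4) [a18 AND a24 -> a15]. Adds a8, a15.
Derived: a1 (round 1), a8 (round 3), a18 (round 2), a15 (round 3). a29 never appears in any round.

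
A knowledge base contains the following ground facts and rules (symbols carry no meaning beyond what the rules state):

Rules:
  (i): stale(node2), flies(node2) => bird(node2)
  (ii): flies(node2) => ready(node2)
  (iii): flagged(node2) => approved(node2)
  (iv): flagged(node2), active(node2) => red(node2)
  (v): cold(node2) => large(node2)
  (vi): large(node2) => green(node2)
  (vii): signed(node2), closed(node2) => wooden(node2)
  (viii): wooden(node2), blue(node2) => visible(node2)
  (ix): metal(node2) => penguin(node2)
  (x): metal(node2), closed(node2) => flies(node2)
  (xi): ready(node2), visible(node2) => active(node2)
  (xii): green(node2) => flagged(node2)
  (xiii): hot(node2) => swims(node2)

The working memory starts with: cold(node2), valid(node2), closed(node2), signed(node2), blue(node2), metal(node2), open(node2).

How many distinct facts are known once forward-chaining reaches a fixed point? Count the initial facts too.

Round 1 fires (v), (vii), (ix), (x), giving large(node2), wooden(node2), penguin(node2), flies(node2).
Round 2 fires (ii), (vi), (viii), giving ready(node2), green(node2), visible(node2).
Round 3 fires (xi), (xii), giving active(node2), flagged(node2).
Round 4 fires (iii), (iv), giving approved(node2), red(node2).
Closure: {active(node2), approved(node2), blue(node2), closed(node2), cold(node2), flagged(node2), flies(node2), green(node2), large(node2), metal(node2), open(node2), penguin(node2), ready(node2), red(node2), signed(node2), valid(node2), visible(node2), wooden(node2)} — 18 facts.

18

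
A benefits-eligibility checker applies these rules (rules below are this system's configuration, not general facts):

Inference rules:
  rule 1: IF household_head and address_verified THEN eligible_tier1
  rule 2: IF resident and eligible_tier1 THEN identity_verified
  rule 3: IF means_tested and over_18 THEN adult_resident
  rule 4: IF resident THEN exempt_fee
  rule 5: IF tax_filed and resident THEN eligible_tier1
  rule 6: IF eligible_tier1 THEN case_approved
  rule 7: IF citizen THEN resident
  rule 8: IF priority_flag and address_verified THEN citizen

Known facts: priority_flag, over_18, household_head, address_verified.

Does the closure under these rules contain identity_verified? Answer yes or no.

[1] rule 1 [IF household_head and address_verified THEN eligible_tier1]; rule 8 [IF priority_flag and address_verified THEN citizen]. ⇒ new: eligible_tier1, citizen.
[2] rule 6 [IF eligible_tier1 THEN case_approved]; rule 7 [IF citizen THEN resident]. ⇒ new: case_approved, resident.
[3] rule 2 [IF resident and eligible_tier1 THEN identity_verified]; rule 4 [IF resident THEN exempt_fee]. ⇒ new: identity_verified, exempt_fee.
identity_verified appears in round 3, so it is derivable.

yes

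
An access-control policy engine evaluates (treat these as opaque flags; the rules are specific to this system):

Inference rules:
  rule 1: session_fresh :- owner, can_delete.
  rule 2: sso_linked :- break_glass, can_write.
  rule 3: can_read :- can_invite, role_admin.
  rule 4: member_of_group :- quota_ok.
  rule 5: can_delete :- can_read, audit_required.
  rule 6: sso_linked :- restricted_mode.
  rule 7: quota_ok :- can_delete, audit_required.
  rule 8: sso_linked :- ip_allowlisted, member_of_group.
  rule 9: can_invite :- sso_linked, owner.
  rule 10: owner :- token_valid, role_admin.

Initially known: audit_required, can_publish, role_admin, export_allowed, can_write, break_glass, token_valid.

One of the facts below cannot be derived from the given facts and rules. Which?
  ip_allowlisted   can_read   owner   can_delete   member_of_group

ip_allowlisted

Round 1: rule 2 [sso_linked :- break_glass, can_write.]; rule 10 [owner :- token_valid, role_admin.]. Adds sso_linked, owner.
Round 2: rule 9 [can_invite :- sso_linked, owner.]. Adds can_invite.
Round 3: rule 3 [can_read :- can_invite, role_admin.]. Adds can_read.
Round 4: rule 5 [can_delete :- can_read, audit_required.]. Adds can_delete.
Round 5: rule 1 [session_fresh :- owner, can_delete.]; rule 7 [quota_ok :- can_delete, audit_required.]. Adds session_fresh, quota_ok.
Round 6: rule 4 [member_of_group :- quota_ok.]. Adds member_of_group.
Derived: can_read (round 3), can_delete (round 4), owner (round 1), member_of_group (round 6). ip_allowlisted never appears in any round.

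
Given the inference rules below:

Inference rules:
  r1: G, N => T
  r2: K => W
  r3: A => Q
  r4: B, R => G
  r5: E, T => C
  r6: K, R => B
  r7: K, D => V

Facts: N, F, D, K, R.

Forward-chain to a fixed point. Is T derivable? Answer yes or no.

Round 1: r2 [K => W]; r6 [K, R => B]; r7 [K, D => V]. New: W, B, V.
Round 2: r4 [B, R => G]. New: G.
Round 3: r1 [G, N => T]. New: T.
T appears in round 3, so it is derivable.

yes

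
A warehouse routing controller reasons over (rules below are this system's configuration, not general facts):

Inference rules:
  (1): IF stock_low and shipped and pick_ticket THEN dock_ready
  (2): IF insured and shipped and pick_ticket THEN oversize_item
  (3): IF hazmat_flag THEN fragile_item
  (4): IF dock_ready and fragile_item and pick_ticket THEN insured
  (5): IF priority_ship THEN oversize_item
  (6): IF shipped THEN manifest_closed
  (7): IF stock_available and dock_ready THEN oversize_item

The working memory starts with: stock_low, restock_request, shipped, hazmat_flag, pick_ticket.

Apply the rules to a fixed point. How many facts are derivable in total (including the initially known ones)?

[1] (1) [IF stock_low and shipped and pick_ticket THEN dock_ready]; (3) [IF hazmat_flag THEN fragile_item]; (6) [IF shipped THEN manifest_closed]. ⇒ new: dock_ready, fragile_item, manifest_closed.
[2] (4) [IF dock_ready and fragile_item and pick_ticket THEN insured]. ⇒ new: insured.
[3] (2) [IF insured and shipped and pick_ticket THEN oversize_item]. ⇒ new: oversize_item.
Closure: {dock_ready, fragile_item, hazmat_flag, insured, manifest_closed, oversize_item, pick_ticket, restock_request, shipped, stock_low} — 10 facts.

10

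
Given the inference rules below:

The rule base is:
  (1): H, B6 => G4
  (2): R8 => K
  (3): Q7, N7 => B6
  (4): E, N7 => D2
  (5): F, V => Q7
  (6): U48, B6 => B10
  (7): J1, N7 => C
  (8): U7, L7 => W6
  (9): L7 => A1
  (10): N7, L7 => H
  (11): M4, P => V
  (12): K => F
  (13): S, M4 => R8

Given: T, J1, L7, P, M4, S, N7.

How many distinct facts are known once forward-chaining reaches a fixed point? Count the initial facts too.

17

Round 1: (7) [J1, N7 => C]; (9) [L7 => A1]; (10) [N7, L7 => H]; (11) [M4, P => V]; (13) [S, M4 => R8]. Adds C, A1, H, V, R8.
Round 2: (2) [R8 => K]. Adds K.
Round 3: (12) [K => F]. Adds F.
Round 4: (5) [F, V => Q7]. Adds Q7.
Round 5: (3) [Q7, N7 => B6]. Adds B6.
Round 6: (1) [H, B6 => G4]. Adds G4.
Closure: {A1, B6, C, F, G4, H, J1, K, L7, M4, N7, P, Q7, R8, S, T, V} — 17 facts.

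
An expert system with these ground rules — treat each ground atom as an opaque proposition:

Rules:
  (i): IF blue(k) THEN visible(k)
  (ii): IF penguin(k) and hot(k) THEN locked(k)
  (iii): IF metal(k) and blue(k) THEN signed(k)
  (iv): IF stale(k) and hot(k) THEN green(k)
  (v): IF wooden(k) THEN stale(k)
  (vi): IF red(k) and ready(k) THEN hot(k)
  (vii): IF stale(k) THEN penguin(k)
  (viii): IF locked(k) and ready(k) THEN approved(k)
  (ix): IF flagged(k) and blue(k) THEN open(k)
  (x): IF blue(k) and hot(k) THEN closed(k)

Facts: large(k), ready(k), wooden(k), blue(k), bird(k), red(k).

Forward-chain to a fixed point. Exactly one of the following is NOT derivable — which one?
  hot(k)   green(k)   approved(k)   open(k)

open(k)

Round 1: (i) [IF blue(k) THEN visible(k)]; (v) [IF wooden(k) THEN stale(k)]; (vi) [IF red(k) and ready(k) THEN hot(k)]. New: visible(k), stale(k), hot(k).
Round 2: (iv) [IF stale(k) and hot(k) THEN green(k)]; (vii) [IF stale(k) THEN penguin(k)]; (x) [IF blue(k) and hot(k) THEN closed(k)]. New: green(k), penguin(k), closed(k).
Round 3: (ii) [IF penguin(k) and hot(k) THEN locked(k)]. New: locked(k).
Round 4: (viii) [IF locked(k) and ready(k) THEN approved(k)]. New: approved(k).
Derived: hot(k) (round 1), approved(k) (round 4), green(k) (round 2). open(k) never appears in any round.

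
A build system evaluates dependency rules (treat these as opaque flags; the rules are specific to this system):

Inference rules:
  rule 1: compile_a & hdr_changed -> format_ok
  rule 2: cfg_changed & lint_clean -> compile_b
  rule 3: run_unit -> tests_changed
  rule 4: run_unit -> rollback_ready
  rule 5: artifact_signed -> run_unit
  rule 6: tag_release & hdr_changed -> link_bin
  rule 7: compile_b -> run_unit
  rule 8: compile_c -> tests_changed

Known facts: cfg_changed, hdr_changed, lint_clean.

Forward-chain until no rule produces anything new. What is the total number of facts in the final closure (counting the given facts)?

Round 1: rule 2 [cfg_changed & lint_clean -> compile_b]. Adds compile_b.
Round 2: rule 7 [compile_b -> run_unit]. Adds run_unit.
Round 3: rule 3 [run_unit -> tests_changed]; rule 4 [run_unit -> rollback_ready]. Adds tests_changed, rollback_ready.
Closure: {cfg_changed, compile_b, hdr_changed, lint_clean, rollback_ready, run_unit, tests_changed} — 7 facts.

7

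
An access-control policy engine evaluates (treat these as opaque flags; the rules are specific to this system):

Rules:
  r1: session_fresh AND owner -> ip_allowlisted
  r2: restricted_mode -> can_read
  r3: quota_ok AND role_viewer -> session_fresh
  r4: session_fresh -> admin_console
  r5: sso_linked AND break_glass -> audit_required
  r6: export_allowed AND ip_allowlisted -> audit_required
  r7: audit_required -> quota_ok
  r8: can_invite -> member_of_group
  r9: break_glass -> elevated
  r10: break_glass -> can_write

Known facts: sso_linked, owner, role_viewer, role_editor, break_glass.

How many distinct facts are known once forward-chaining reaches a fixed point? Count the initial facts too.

12

Round 1 — r5, r9, r10, derive audit_required, elevated, can_write.
Round 2 — r7, derive quota_ok.
Round 3 — r3, derive session_fresh.
Round 4 — r1, r4, derive ip_allowlisted, admin_console.
Closure: {admin_console, audit_required, break_glass, can_write, elevated, ip_allowlisted, owner, quota_ok, role_editor, role_viewer, session_fresh, sso_linked} — 12 facts.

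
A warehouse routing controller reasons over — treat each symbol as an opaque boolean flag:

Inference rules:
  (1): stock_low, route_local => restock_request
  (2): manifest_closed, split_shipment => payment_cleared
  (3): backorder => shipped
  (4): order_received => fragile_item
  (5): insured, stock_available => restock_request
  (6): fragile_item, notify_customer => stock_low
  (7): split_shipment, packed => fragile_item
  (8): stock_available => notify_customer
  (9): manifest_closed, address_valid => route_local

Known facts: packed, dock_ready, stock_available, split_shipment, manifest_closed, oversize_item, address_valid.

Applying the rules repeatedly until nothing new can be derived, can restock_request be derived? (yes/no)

[1] (2) [manifest_closed, split_shipment => payment_cleared]; (7) [split_shipment, packed => fragile_item]; (8) [stock_available => notify_customer]; (9) [manifest_closed, address_valid => route_local]. ⇒ new: payment_cleared, fragile_item, notify_customer, route_local.
[2] (6) [fragile_item, notify_customer => stock_low]. ⇒ new: stock_low.
[3] (1) [stock_low, route_local => restock_request]. ⇒ new: restock_request.
restock_request appears in round 3, so it is derivable.

yes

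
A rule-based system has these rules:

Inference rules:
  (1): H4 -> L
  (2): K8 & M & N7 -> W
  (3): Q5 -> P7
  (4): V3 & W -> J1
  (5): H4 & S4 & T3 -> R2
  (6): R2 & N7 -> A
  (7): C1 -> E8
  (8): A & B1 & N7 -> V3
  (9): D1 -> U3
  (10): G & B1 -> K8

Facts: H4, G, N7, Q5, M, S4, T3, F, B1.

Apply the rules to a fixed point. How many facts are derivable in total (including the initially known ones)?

Round 1 fires (1), (3), (5), (10), giving L, P7, R2, K8.
Round 2 fires (2), (6), giving W, A.
Round 3 fires (8), giving V3.
Round 4 fires (4), giving J1.
Closure: {A, B1, F, G, H4, J1, K8, L, M, N7, P7, Q5, R2, S4, T3, V3, W} — 17 facts.

17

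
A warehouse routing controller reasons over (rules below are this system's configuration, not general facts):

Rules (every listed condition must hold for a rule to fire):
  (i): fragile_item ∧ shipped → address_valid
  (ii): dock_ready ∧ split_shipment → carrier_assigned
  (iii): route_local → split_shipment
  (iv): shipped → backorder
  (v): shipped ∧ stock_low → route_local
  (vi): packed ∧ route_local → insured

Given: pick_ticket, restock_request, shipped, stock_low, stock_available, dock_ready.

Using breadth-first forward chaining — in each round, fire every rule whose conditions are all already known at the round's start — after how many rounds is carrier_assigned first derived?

3

Round 1: (iv) [shipped → backorder]; (v) [shipped ∧ stock_low → route_local]. Adds backorder, route_local.
Round 2: (iii) [route_local → split_shipment]. Adds split_shipment.
Round 3: (ii) [dock_ready ∧ split_shipment → carrier_assigned]. Adds carrier_assigned.
carrier_assigned first appears in round 3.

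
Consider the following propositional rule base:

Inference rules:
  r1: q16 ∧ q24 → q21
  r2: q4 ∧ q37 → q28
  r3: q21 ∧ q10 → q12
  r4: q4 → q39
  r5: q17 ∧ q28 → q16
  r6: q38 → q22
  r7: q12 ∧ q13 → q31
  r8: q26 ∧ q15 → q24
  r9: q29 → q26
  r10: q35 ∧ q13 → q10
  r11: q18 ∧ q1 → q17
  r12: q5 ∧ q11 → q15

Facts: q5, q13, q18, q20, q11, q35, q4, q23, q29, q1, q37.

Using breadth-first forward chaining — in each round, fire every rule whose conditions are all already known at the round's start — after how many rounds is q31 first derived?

5

Round 1: r2 [q4 ∧ q37 → q28]; r4 [q4 → q39]; r9 [q29 → q26]; r10 [q35 ∧ q13 → q10]; r11 [q18 ∧ q1 → q17]; r12 [q5 ∧ q11 → q15]. New: q28, q39, q26, q10, q17, q15.
Round 2: r5 [q17 ∧ q28 → q16]; r8 [q26 ∧ q15 → q24]. New: q16, q24.
Round 3: r1 [q16 ∧ q24 → q21]. New: q21.
Round 4: r3 [q21 ∧ q10 → q12]. New: q12.
Round 5: r7 [q12 ∧ q13 → q31]. New: q31.
q31 first appears in round 5.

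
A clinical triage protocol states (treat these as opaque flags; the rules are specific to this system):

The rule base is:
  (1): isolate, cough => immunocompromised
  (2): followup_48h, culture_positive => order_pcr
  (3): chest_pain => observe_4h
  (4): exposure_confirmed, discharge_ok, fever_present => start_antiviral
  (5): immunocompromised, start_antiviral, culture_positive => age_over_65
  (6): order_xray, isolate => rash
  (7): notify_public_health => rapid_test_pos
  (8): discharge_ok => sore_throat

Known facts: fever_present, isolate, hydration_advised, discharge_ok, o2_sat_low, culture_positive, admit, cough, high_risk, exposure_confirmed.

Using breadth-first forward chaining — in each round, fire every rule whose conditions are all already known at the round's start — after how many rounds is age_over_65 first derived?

Round 1: (1) [isolate, cough => immunocompromised]; (4) [exposure_confirmed, discharge_ok, fever_present => start_antiviral]; (8) [discharge_ok => sore_throat]. Adds immunocompromised, start_antiviral, sore_throat.
Round 2: (5) [immunocompromised, start_antiviral, culture_positive => age_over_65]. Adds age_over_65.
age_over_65 first appears in round 2.

2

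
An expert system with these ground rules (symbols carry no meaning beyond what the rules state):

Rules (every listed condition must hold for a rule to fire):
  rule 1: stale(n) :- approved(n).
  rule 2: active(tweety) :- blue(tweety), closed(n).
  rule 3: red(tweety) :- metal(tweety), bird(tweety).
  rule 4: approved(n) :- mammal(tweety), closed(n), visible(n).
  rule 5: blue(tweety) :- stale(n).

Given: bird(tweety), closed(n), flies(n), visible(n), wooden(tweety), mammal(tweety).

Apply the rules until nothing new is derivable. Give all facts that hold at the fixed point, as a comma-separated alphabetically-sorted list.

Round 1: rule 4 [approved(n) :- mammal(tweety), closed(n), visible(n).]. New: approved(n).
Round 2: rule 1 [stale(n) :- approved(n).]. New: stale(n).
Round 3: rule 5 [blue(tweety) :- stale(n).]. New: blue(tweety).
Round 4: rule 2 [active(tweety) :- blue(tweety), closed(n).]. New: active(tweety).

active(tweety), approved(n), bird(tweety), blue(tweety), closed(n), flies(n), mammal(tweety), stale(n), visible(n), wooden(tweety)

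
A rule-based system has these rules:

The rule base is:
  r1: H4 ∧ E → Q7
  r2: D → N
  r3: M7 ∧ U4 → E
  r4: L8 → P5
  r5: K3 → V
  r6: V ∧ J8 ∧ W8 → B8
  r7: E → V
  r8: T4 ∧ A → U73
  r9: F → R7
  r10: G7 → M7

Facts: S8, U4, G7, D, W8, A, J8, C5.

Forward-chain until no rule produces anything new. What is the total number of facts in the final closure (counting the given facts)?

Round 1 fires r2, r10, giving N, M7.
Round 2 fires r3, giving E.
Round 3 fires r7, giving V.
Round 4 fires r6, giving B8.
Closure: {A, B8, C5, D, E, G7, J8, M7, N, S8, U4, V, W8} — 13 facts.

13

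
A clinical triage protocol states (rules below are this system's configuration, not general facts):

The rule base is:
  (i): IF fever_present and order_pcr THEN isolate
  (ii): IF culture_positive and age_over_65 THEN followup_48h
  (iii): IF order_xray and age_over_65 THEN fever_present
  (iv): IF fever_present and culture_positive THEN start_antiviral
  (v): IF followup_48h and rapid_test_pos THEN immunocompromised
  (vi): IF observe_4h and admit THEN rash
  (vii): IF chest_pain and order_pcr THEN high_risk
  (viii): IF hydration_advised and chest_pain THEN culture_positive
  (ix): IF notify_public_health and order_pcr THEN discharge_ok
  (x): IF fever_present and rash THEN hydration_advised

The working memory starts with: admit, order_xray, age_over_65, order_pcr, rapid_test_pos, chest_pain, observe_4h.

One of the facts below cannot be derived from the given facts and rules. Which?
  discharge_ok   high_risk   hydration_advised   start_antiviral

Round 1 fires (iii), (vi), (vii), giving fever_present, rash, high_risk.
Round 2 fires (i), (x), giving isolate, hydration_advised.
Round 3 fires (viii), giving culture_positive.
Round 4 fires (ii), (iv), giving followup_48h, start_antiviral.
Round 5 fires (v), giving immunocompromised.
Derived: hydration_advised (round 2), high_risk (round 1), start_antiviral (round 4). discharge_ok never appears in any round.

discharge_ok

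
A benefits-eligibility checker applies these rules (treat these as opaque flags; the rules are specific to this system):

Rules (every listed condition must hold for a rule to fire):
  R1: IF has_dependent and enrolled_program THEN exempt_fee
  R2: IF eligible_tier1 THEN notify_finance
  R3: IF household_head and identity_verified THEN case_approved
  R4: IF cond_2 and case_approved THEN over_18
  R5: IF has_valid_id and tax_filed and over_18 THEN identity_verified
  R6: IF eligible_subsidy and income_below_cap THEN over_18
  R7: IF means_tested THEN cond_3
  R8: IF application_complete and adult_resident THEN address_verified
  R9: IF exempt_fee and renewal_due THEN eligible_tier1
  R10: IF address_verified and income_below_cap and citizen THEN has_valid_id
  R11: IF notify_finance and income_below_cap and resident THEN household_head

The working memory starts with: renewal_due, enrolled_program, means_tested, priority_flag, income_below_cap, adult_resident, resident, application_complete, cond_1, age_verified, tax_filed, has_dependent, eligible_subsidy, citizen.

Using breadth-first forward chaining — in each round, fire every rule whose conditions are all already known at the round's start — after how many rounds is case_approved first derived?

5

Round 1: R1 [IF has_dependent and enrolled_program THEN exempt_fee]; R6 [IF eligible_subsidy and income_below_cap THEN over_18]; R7 [IF means_tested THEN cond_3]; R8 [IF application_complete and adult_resident THEN address_verified]. Adds exempt_fee, over_18, cond_3, address_verified.
Round 2: R9 [IF exempt_fee and renewal_due THEN eligible_tier1]; R10 [IF address_verified and income_below_cap and citizen THEN has_valid_id]. Adds eligible_tier1, has_valid_id.
Round 3: R2 [IF eligible_tier1 THEN notify_finance]; R5 [IF has_valid_id and tax_filed and over_18 THEN identity_verified]. Adds notify_finance, identity_verified.
Round 4: R11 [IF notify_finance and income_below_cap and resident THEN household_head]. Adds household_head.
Round 5: R3 [IF household_head and identity_verified THEN case_approved]. Adds case_approved.
case_approved first appears in round 5.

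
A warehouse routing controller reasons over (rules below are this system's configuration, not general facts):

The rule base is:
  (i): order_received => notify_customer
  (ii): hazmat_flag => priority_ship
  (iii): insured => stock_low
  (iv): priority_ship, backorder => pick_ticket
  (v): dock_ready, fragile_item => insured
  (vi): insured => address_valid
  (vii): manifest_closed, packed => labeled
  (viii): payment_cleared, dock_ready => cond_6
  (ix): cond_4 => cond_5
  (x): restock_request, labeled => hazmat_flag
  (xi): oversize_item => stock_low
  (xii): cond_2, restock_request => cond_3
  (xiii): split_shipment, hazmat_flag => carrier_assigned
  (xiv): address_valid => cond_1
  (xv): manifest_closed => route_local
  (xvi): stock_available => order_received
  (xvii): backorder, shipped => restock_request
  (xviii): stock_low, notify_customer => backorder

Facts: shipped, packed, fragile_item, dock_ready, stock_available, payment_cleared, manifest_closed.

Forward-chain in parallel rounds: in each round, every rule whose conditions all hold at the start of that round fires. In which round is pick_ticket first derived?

Round 1: (v) [dock_ready, fragile_item => insured]; (vii) [manifest_closed, packed => labeled]; (viii) [payment_cleared, dock_ready => cond_6]; (xv) [manifest_closed => route_local]; (xvi) [stock_available => order_received]. Adds insured, labeled, cond_6, route_local, order_received.
Round 2: (i) [order_received => notify_customer]; (iii) [insured => stock_low]; (vi) [insured => address_valid]. Adds notify_customer, stock_low, address_valid.
Round 3: (xiv) [address_valid => cond_1]; (xviii) [stock_low, notify_customer => backorder]. Adds cond_1, backorder.
Round 4: (xvii) [backorder, shipped => restock_request]. Adds restock_request.
Round 5: (x) [restock_request, labeled => hazmat_flag]. Adds hazmat_flag.
Round 6: (ii) [hazmat_flag => priority_ship]. Adds priority_ship.
Round 7: (iv) [priority_ship, backorder => pick_ticket]. Adds pick_ticket.
pick_ticket first appears in round 7.

7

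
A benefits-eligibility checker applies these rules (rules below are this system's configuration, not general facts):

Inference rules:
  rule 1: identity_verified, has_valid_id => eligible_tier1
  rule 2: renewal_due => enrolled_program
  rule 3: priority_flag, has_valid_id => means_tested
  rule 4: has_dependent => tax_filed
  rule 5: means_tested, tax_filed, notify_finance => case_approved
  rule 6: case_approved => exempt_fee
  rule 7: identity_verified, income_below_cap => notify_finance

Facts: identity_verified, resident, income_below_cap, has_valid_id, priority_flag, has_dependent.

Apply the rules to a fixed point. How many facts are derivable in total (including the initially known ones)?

12

[1] rule 1 [identity_verified, has_valid_id => eligible_tier1]; rule 3 [priority_flag, has_valid_id => means_tested]; rule 4 [has_dependent => tax_filed]; rule 7 [identity_verified, income_below_cap => notify_finance]. ⇒ new: eligible_tier1, means_tested, tax_filed, notify_finance.
[2] rule 5 [means_tested, tax_filed, notify_finance => case_approved]. ⇒ new: case_approved.
[3] rule 6 [case_approved => exempt_fee]. ⇒ new: exempt_fee.
Closure: {case_approved, eligible_tier1, exempt_fee, has_dependent, has_valid_id, identity_verified, income_below_cap, means_tested, notify_finance, priority_flag, resident, tax_filed} — 12 facts.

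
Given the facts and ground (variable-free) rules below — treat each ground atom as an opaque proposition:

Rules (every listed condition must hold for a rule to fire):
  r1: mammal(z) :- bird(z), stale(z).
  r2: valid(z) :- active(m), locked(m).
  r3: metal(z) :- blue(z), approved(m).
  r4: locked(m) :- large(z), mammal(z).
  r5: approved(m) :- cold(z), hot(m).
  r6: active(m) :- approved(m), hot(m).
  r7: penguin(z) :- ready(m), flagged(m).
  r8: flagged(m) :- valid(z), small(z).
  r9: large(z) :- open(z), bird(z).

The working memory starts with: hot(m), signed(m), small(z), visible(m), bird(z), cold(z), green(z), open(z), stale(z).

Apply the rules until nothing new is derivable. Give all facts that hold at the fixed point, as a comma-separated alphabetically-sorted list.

[1] r1 [mammal(z) :- bird(z), stale(z).]; r5 [approved(m) :- cold(z), hot(m).]; r9 [large(z) :- open(z), bird(z).]. ⇒ new: mammal(z), approved(m), large(z).
[2] r4 [locked(m) :- large(z), mammal(z).]; r6 [active(m) :- approved(m), hot(m).]. ⇒ new: locked(m), active(m).
[3] r2 [valid(z) :- active(m), locked(m).]. ⇒ new: valid(z).
[4] r8 [flagged(m) :- valid(z), small(z).]. ⇒ new: flagged(m).

active(m), approved(m), bird(z), cold(z), flagged(m), green(z), hot(m), large(z), locked(m), mammal(z), open(z), signed(m), small(z), stale(z), valid(z), visible(m)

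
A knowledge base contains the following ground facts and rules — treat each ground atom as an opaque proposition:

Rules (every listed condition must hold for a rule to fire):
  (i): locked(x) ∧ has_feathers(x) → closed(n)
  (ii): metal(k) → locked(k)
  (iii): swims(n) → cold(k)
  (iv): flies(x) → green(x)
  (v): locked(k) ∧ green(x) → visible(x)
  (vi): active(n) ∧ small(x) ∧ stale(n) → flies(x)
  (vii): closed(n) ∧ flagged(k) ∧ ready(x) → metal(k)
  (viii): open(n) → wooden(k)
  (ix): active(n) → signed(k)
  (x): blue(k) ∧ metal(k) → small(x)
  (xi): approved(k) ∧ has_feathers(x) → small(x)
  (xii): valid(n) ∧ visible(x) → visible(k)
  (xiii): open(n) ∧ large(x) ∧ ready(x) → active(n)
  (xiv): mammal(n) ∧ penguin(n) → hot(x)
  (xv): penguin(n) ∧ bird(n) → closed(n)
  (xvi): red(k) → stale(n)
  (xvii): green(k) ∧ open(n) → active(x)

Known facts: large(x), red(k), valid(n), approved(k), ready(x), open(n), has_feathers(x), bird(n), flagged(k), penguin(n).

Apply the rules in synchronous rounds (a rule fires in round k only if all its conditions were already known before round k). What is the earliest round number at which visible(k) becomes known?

Round 1 — (viii), (xi), (xiii), (xv), (xvi), derive wooden(k), small(x), active(n), closed(n), stale(n).
Round 2 — (vi), (vii), (ix), derive flies(x), metal(k), signed(k).
Round 3 — (ii), (iv), derive locked(k), green(x).
Round 4 — (v), derive visible(x).
Round 5 — (xii), derive visible(k).
visible(k) first appears in round 5.

5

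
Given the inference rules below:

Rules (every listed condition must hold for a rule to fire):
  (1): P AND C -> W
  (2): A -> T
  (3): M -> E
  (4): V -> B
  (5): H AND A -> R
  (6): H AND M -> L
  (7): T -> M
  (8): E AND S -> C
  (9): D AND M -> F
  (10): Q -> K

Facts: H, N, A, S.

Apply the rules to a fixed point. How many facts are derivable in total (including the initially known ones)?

Round 1: (2) [A -> T]; (5) [H AND A -> R]. New: T, R.
Round 2: (7) [T -> M]. New: M.
Round 3: (3) [M -> E]; (6) [H AND M -> L]. New: E, L.
Round 4: (8) [E AND S -> C]. New: C.
Closure: {A, C, E, H, L, M, N, R, S, T} — 10 facts.

10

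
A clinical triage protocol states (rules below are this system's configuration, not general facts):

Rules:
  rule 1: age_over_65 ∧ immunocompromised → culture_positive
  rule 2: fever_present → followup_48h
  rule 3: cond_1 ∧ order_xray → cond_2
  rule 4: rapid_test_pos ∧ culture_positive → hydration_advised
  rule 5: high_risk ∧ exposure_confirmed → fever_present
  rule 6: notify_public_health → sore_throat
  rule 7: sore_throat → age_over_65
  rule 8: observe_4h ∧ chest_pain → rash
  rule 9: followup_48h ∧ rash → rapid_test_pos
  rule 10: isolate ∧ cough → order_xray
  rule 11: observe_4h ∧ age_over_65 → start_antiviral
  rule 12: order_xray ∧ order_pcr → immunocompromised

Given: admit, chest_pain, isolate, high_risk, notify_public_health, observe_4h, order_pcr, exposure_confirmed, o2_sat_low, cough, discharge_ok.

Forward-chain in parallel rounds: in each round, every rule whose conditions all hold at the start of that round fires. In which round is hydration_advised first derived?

Round 1 fires rule 5, rule 6, rule 8, rule 10, giving fever_present, sore_throat, rash, order_xray.
Round 2 fires rule 2, rule 7, rule 12, giving followup_48h, age_over_65, immunocompromised.
Round 3 fires rule 1, rule 9, rule 11, giving culture_positive, rapid_test_pos, start_antiviral.
Round 4 fires rule 4, giving hydration_advised.
hydration_advised first appears in round 4.

4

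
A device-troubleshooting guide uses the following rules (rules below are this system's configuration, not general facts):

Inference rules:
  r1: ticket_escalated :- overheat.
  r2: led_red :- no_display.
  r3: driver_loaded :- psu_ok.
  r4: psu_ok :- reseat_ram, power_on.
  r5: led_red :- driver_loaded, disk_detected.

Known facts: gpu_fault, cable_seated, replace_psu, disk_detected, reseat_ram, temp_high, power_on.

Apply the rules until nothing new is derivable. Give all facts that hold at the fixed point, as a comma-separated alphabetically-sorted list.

Round 1: r4 [psu_ok :- reseat_ram, power_on.]. Adds psu_ok.
Round 2: r3 [driver_loaded :- psu_ok.]. Adds driver_loaded.
Round 3: r5 [led_red :- driver_loaded, disk_detected.]. Adds led_red.

cable_seated, disk_detected, driver_loaded, gpu_fault, led_red, power_on, psu_ok, replace_psu, reseat_ram, temp_high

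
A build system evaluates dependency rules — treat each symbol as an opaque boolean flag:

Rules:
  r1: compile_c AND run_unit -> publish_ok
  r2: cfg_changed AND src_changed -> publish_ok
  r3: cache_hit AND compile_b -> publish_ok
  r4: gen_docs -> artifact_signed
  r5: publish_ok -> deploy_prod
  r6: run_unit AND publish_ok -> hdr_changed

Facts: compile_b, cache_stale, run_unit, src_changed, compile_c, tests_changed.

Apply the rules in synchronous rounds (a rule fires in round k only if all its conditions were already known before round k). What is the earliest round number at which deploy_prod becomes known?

Round 1: r1 [compile_c AND run_unit -> publish_ok]. New: publish_ok.
Round 2: r5 [publish_ok -> deploy_prod]; r6 [run_unit AND publish_ok -> hdr_changed]. New: deploy_prod, hdr_changed.
deploy_prod first appears in round 2.

2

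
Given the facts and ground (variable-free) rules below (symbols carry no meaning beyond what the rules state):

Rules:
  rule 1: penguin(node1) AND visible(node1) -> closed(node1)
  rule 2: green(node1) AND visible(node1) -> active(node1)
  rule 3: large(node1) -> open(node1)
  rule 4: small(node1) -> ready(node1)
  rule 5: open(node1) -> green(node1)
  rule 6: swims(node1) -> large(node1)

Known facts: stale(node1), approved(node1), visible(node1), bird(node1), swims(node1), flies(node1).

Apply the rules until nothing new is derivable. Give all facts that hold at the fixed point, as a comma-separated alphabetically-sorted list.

active(node1), approved(node1), bird(node1), flies(node1), green(node1), large(node1), open(node1), stale(node1), swims(node1), visible(node1)

Round 1: rule 6 [swims(node1) -> large(node1)]. New: large(node1).
Round 2: rule 3 [large(node1) -> open(node1)]. New: open(node1).
Round 3: rule 5 [open(node1) -> green(node1)]. New: green(node1).
Round 4: rule 2 [green(node1) AND visible(node1) -> active(node1)]. New: active(node1).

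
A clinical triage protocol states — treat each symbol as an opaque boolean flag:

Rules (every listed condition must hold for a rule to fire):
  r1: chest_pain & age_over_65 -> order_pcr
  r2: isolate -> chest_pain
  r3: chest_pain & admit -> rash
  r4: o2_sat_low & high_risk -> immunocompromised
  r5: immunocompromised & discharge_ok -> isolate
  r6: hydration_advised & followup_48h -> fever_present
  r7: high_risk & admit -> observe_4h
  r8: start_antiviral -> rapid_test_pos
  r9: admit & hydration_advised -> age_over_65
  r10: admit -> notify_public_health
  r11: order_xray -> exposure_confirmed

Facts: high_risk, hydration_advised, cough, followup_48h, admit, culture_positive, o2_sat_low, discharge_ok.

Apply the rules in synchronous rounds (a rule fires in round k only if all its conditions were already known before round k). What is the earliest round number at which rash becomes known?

Round 1 — r4, r6, r7, r9, r10, derive immunocompromised, fever_present, observe_4h, age_over_65, notify_public_health.
Round 2 — r5, derive isolate.
Round 3 — r2, derive chest_pain.
Round 4 — r1, r3, derive order_pcr, rash.
rash first appears in round 4.

4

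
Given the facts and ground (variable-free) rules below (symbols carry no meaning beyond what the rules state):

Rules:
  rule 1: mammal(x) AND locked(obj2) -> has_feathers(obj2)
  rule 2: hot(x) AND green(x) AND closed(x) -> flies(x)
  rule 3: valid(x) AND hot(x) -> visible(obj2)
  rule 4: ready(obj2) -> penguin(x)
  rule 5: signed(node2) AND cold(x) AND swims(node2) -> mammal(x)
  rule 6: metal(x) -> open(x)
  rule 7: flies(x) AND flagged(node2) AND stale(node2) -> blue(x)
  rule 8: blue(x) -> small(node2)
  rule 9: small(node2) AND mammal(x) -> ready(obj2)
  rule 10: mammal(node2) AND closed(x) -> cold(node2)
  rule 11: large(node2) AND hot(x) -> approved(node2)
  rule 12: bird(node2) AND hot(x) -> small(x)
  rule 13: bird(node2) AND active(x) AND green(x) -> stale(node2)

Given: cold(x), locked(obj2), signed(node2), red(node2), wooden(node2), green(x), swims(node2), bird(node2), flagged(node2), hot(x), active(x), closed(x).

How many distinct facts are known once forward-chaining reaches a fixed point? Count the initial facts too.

[1] rule 2 [hot(x) AND green(x) AND closed(x) -> flies(x)]; rule 5 [signed(node2) AND cold(x) AND swims(node2) -> mammal(x)]; rule 12 [bird(node2) AND hot(x) -> small(x)]; rule 13 [bird(node2) AND active(x) AND green(x) -> stale(node2)]. ⇒ new: flies(x), mammal(x), small(x), stale(node2).
[2] rule 1 [mammal(x) AND locked(obj2) -> has_feathers(obj2)]; rule 7 [flies(x) AND flagged(node2) AND stale(node2) -> blue(x)]. ⇒ new: has_feathers(obj2), blue(x).
[3] rule 8 [blue(x) -> small(node2)]. ⇒ new: small(node2).
[4] rule 9 [small(node2) AND mammal(x) -> ready(obj2)]. ⇒ new: ready(obj2).
[5] rule 4 [ready(obj2) -> penguin(x)]. ⇒ new: penguin(x).
Closure: {active(x), bird(node2), blue(x), closed(x), cold(x), flagged(node2), flies(x), green(x), has_feathers(obj2), hot(x), locked(obj2), mammal(x), penguin(x), ready(obj2), red(node2), signed(node2), small(node2), small(x), stale(node2), swims(node2), wooden(node2)} — 21 facts.

21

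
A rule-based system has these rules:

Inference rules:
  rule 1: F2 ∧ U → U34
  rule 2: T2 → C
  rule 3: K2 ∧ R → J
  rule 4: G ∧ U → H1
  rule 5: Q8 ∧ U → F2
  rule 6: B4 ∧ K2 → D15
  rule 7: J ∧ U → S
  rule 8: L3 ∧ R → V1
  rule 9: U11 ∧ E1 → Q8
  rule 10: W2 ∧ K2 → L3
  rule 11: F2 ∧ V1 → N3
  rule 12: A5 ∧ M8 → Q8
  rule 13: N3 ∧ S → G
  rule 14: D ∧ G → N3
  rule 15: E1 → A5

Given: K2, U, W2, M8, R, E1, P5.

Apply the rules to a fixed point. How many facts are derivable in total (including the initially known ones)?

Round 1 fires rule 3, rule 10, rule 15, giving J, L3, A5.
Round 2 fires rule 7, rule 8, rule 12, giving S, V1, Q8.
Round 3 fires rule 5, giving F2.
Round 4 fires rule 1, rule 11, giving U34, N3.
Round 5 fires rule 13, giving G.
Round 6 fires rule 4, giving H1.
Closure: {A5, E1, F2, G, H1, J, K2, L3, M8, N3, P5, Q8, R, S, U, U34, V1, W2} — 18 facts.

18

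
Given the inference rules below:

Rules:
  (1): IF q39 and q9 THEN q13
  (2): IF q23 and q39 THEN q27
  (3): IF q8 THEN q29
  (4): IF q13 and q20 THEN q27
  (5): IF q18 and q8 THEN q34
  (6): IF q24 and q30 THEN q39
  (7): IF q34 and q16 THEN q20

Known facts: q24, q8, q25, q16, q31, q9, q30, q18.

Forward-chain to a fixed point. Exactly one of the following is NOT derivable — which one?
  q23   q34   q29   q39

[1] (3) [IF q8 THEN q29]; (5) [IF q18 and q8 THEN q34]; (6) [IF q24 and q30 THEN q39]. ⇒ new: q29, q34, q39.
[2] (1) [IF q39 and q9 THEN q13]; (7) [IF q34 and q16 THEN q20]. ⇒ new: q13, q20.
[3] (4) [IF q13 and q20 THEN q27]. ⇒ new: q27.
Derived: q39 (round 1), q34 (round 1), q29 (round 1). q23 never appears in any round.

q23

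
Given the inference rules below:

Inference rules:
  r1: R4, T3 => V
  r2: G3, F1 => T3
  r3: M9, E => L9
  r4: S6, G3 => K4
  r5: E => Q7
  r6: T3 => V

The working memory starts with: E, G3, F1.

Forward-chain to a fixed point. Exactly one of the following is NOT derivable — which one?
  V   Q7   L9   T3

L9

Round 1: r2 [G3, F1 => T3]; r5 [E => Q7]. New: T3, Q7.
Round 2: r6 [T3 => V]. New: V.
Derived: V (round 2), Q7 (round 1), T3 (round 1). L9 never appears in any round.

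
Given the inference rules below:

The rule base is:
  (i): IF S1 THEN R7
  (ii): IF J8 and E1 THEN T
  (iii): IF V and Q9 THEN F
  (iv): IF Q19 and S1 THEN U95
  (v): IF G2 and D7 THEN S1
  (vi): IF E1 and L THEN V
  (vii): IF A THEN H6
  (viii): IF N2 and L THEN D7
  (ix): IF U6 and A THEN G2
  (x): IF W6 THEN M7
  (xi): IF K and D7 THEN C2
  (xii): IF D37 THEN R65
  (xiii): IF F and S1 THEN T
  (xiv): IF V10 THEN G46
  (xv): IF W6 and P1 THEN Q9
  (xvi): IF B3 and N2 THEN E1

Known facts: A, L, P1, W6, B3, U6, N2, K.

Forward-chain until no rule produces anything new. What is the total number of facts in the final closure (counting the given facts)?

Round 1: (vii) [IF A THEN H6]; (viii) [IF N2 and L THEN D7]; (ix) [IF U6 and A THEN G2]; (x) [IF W6 THEN M7]; (xv) [IF W6 and P1 THEN Q9]; (xvi) [IF B3 and N2 THEN E1]. Adds H6, D7, G2, M7, Q9, E1.
Round 2: (v) [IF G2 and D7 THEN S1]; (vi) [IF E1 and L THEN V]; (xi) [IF K and D7 THEN C2]. Adds S1, V, C2.
Round 3: (i) [IF S1 THEN R7]; (iii) [IF V and Q9 THEN F]. Adds R7, F.
Round 4: (xiii) [IF F and S1 THEN T]. Adds T.
Closure: {A, B3, C2, D7, E1, F, G2, H6, K, L, M7, N2, P1, Q9, R7, S1, T, U6, V, W6} — 20 facts.

20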